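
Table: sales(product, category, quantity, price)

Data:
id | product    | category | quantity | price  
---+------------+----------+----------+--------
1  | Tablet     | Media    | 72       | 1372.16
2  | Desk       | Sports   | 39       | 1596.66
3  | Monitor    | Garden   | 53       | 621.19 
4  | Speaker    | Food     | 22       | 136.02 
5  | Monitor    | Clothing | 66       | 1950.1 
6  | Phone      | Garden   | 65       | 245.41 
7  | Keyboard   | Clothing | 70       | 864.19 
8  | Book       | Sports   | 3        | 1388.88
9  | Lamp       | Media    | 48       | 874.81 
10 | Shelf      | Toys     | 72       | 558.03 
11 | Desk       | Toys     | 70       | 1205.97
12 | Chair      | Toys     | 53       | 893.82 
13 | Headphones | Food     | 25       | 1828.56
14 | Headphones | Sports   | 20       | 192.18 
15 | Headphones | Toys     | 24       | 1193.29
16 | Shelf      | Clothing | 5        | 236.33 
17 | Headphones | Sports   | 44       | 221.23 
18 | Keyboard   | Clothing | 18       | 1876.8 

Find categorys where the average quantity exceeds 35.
SELECT category, AVG(quantity)
FROM sales
GROUP BY category
HAVING AVG(quantity) > 35

Result:
  Clothing: avg=39.75
  Garden: avg=59.00
  Media: avg=60.00
  Toys: avg=54.75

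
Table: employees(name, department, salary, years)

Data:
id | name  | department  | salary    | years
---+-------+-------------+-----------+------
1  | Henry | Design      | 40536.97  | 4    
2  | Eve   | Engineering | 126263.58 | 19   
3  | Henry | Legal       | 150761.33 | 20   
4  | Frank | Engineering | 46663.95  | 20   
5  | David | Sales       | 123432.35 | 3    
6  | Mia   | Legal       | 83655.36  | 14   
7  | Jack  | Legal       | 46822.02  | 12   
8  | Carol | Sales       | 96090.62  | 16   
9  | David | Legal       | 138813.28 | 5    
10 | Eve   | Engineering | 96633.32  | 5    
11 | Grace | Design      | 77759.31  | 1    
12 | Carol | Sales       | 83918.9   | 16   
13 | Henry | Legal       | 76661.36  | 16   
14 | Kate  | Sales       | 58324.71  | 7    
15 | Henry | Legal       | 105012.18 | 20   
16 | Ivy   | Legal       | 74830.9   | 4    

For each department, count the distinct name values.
SELECT department, COUNT(DISTINCT name)
FROM employees
GROUP BY department

Result:
  Design: 2 distinct
  Engineering: 2 distinct
  Legal: 5 distinct
  Sales: 3 distinct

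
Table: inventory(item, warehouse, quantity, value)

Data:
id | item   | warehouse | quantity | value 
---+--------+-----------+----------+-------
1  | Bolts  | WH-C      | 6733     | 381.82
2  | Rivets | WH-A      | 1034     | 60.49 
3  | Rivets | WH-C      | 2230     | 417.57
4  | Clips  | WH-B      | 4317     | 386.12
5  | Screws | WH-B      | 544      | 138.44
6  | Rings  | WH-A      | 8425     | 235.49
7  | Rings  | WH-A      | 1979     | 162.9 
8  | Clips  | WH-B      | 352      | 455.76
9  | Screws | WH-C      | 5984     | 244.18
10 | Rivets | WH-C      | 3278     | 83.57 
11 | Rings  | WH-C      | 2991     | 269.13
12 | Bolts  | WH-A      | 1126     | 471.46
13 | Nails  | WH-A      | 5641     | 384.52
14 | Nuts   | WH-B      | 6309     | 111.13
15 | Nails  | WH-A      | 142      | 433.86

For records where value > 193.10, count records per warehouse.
SELECT warehouse, COUNT(*)
FROM inventory
WHERE value > 193.10
GROUP BY warehouse

Note: WHERE filters rows before grouping.

Result:
  WH-A: 4
  WH-B: 2
  WH-C: 4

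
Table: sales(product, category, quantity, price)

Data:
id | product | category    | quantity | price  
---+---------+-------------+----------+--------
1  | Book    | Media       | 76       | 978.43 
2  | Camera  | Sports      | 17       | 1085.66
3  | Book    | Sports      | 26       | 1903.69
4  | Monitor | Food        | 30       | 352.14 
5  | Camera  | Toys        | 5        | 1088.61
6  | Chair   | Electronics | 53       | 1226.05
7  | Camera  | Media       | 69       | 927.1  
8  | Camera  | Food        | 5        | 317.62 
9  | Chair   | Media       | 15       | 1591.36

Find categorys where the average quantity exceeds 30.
SELECT category, AVG(quantity)
FROM sales
GROUP BY category
HAVING AVG(quantity) > 30

Result:
  Electronics: avg=53.00
  Media: avg=53.33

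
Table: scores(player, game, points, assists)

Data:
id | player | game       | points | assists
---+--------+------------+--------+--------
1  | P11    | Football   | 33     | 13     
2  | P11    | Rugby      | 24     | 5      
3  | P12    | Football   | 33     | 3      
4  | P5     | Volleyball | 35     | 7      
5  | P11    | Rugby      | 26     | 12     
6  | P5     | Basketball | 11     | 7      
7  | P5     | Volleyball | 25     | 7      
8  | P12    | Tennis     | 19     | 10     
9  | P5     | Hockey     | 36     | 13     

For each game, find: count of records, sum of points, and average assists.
SELECT game,
       COUNT(*) as cnt,
       SUM(points) as total_points,
       AVG(assists) as avg_assists
FROM scores
GROUP BY game

Result:
  Basketball: 1 records, 11 total points, 7.00 avg assists
  Football: 2 records, 66 total points, 8.00 avg assists
  Hockey: 1 records, 36 total points, 13.00 avg assists
  Rugby: 2 records, 50 total points, 8.50 avg assists
  Tennis: 1 records, 19 total points, 10.00 avg assists
  Volleyball: 2 records, 60 total points, 7.00 avg assists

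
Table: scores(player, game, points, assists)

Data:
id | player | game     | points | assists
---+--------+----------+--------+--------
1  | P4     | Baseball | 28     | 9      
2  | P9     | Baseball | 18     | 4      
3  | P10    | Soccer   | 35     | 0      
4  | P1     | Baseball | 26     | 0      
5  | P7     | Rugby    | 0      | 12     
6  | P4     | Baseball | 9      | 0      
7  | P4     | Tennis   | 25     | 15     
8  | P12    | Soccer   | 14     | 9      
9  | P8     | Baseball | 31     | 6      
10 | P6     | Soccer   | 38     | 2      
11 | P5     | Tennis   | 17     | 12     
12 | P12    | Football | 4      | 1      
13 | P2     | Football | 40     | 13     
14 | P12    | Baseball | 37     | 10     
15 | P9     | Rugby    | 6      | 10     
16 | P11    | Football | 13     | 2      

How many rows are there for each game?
SELECT game, COUNT(*) as count
FROM scores
GROUP BY game

Result:
  Baseball: 6
  Football: 3
  Rugby: 2
  Soccer: 3
  Tennis: 2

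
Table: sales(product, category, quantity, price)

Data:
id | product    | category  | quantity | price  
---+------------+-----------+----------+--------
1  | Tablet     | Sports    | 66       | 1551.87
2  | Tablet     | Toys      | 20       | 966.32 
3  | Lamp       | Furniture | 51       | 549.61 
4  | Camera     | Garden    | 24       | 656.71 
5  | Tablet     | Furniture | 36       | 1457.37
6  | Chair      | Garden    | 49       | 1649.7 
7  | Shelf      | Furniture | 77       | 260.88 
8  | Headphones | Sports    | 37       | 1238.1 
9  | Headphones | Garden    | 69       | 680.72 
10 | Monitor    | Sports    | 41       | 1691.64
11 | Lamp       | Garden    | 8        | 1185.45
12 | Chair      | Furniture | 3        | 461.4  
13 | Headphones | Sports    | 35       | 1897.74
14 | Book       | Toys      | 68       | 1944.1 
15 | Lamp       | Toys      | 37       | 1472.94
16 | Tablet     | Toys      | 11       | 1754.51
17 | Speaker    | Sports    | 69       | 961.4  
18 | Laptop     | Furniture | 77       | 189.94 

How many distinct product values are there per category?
SELECT category, COUNT(DISTINCT product)
FROM sales
GROUP BY category

Result:
  Furniture: 5 distinct
  Garden: 4 distinct
  Sports: 4 distinct
  Toys: 3 distinct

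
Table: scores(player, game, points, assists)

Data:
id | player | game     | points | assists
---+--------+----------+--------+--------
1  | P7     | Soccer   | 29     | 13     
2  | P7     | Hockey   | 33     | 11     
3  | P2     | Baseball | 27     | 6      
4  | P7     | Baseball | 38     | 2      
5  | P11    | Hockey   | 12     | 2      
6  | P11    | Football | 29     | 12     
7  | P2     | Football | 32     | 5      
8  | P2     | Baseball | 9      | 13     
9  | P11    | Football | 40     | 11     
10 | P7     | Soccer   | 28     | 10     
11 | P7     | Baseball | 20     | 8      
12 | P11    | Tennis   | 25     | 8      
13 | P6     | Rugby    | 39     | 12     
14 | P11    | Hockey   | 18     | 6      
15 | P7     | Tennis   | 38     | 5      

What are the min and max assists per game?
SELECT game, MIN(assists), MAX(assists)
FROM scores
GROUP BY game

Result:
  Baseball: min=2, max=13
  Football: min=5, max=12
  Hockey: min=2, max=11
  Rugby: min=12, max=12
  Soccer: min=10, max=13
  Tennis: min=5, max=8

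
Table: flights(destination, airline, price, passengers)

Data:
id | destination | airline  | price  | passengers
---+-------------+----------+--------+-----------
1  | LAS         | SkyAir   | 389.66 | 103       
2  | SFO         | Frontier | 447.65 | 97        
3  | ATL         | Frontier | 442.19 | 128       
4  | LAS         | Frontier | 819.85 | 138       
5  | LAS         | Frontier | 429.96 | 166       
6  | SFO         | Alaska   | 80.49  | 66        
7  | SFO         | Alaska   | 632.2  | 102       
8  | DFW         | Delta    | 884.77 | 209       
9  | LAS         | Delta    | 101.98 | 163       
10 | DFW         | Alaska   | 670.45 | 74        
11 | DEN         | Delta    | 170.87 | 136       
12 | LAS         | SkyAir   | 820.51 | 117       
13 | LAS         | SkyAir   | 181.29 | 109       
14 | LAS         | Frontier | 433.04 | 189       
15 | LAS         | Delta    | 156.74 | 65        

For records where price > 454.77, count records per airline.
SELECT airline, COUNT(*)
FROM flights
WHERE price > 454.77
GROUP BY airline

Note: WHERE filters rows before grouping.

Result:
  Alaska: 2
  Delta: 1
  Frontier: 1
  SkyAir: 1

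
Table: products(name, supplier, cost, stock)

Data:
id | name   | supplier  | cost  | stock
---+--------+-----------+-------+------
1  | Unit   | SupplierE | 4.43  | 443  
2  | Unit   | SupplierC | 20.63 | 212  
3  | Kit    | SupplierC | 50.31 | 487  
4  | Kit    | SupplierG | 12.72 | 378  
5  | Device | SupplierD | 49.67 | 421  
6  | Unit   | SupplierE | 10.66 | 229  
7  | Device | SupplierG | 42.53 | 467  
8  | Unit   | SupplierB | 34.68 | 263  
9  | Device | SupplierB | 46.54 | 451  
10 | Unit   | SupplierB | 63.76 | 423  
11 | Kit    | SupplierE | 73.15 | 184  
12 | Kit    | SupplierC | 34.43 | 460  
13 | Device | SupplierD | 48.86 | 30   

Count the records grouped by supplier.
SELECT supplier, COUNT(*) as count
FROM products
GROUP BY supplier

Result:
  SupplierB: 3
  SupplierC: 3
  SupplierD: 2
  SupplierE: 3
  SupplierG: 2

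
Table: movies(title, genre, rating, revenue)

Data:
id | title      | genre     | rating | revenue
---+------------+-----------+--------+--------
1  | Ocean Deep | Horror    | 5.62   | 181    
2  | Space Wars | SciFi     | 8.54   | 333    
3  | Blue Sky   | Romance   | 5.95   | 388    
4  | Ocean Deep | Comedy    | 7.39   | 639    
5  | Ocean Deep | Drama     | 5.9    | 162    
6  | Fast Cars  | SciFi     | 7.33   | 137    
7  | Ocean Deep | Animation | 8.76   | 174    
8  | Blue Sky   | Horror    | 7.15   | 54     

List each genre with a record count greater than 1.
SELECT genre, COUNT(*) as cnt
FROM movies
GROUP BY genre
HAVING COUNT(*) > 1

Result:
  Horror: 2
  SciFi: 2

Note: HAVING filters groups after aggregation, WHERE filters rows before.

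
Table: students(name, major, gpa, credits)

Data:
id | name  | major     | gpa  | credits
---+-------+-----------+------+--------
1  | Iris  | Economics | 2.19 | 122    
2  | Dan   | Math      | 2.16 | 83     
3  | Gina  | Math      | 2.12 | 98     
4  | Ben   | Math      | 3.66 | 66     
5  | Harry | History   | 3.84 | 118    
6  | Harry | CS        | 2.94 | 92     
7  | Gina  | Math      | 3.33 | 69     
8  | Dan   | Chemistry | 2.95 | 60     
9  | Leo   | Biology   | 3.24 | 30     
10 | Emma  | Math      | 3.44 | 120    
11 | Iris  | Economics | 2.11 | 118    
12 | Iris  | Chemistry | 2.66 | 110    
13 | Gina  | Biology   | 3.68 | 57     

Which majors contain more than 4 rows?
SELECT major, COUNT(*) as cnt
FROM students
GROUP BY major
HAVING COUNT(*) > 4

Result:
  Math: 5

Note: HAVING filters groups after aggregation, WHERE filters rows before.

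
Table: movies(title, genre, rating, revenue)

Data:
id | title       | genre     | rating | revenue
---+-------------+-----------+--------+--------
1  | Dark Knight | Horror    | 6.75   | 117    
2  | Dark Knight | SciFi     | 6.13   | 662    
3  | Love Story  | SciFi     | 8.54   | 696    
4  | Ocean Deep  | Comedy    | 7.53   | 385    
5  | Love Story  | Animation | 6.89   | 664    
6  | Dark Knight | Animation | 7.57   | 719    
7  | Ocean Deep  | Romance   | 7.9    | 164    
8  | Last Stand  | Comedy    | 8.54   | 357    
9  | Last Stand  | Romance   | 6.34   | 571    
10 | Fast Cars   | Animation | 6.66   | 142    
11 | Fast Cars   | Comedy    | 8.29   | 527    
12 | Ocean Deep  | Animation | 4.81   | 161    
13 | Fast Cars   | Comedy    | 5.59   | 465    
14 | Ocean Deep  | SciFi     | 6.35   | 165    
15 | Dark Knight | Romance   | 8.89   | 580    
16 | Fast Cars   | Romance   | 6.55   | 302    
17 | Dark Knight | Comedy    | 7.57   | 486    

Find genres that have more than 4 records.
SELECT genre, COUNT(*) as cnt
FROM movies
GROUP BY genre
HAVING COUNT(*) > 4

Result:
  Comedy: 5

Note: HAVING filters groups after aggregation, WHERE filters rows before.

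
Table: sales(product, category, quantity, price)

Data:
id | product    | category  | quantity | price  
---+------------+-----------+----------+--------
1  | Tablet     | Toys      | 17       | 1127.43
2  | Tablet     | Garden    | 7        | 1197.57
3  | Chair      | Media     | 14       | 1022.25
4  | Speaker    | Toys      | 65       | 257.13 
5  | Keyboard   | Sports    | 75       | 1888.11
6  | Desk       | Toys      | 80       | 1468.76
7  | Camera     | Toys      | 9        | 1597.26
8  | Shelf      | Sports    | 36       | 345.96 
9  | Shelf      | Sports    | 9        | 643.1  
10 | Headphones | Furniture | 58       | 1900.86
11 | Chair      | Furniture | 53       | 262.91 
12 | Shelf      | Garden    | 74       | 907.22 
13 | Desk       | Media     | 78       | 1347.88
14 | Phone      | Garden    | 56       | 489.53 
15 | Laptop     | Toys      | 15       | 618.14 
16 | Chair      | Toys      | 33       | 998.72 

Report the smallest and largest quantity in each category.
SELECT category, MIN(quantity), MAX(quantity)
FROM sales
GROUP BY category

Result:
  Furniture: min=53, max=58
  Garden: min=7, max=74
  Media: min=14, max=78
  Sports: min=9, max=75
  Toys: min=9, max=80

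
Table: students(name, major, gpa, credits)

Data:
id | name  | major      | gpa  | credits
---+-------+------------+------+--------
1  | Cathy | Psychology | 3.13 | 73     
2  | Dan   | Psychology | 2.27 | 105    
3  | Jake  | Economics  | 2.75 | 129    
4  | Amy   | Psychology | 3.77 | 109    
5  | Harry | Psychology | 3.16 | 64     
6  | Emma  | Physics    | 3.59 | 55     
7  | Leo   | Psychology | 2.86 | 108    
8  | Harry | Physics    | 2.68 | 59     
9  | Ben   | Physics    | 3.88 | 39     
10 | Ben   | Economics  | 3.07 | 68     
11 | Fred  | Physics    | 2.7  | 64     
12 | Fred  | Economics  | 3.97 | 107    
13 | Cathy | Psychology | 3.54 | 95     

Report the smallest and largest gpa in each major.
SELECT major, MIN(gpa), MAX(gpa)
FROM students
GROUP BY major

Result:
  Economics: min=2.75, max=3.97
  Physics: min=2.68, max=3.88
  Psychology: min=2.27, max=3.77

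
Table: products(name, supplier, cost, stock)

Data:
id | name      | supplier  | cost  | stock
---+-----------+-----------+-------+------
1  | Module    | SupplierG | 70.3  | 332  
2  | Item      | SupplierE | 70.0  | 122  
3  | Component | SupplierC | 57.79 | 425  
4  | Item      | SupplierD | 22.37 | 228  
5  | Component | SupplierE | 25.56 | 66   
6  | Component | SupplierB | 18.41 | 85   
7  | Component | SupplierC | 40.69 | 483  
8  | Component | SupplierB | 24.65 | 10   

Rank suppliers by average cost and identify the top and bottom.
SELECT supplier, AVG(cost)
FROM products
GROUP BY supplier
ORDER BY AVG(cost)

All groups:
  SupplierB: 21.53
  SupplierD: 22.37
  SupplierE: 47.78
  SupplierC: 49.24
  SupplierG: 70.30

Highest: SupplierG (70.30)
Lowest: SupplierB (21.53)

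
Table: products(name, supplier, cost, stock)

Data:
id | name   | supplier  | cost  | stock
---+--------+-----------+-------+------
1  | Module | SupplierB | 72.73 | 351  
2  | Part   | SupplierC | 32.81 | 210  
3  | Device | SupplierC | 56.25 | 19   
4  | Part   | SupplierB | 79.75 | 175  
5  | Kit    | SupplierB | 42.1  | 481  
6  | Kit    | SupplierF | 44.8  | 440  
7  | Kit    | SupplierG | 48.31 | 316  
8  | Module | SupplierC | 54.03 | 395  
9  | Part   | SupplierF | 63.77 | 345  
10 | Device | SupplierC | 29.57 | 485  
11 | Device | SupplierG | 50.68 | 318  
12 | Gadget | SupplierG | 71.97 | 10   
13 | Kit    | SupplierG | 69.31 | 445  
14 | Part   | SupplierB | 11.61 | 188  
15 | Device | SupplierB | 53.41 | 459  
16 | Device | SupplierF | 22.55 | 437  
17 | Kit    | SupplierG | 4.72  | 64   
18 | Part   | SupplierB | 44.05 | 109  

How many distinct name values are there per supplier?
SELECT supplier, COUNT(DISTINCT name)
FROM products
GROUP BY supplier

Result:
  SupplierB: 4 distinct
  SupplierC: 3 distinct
  SupplierF: 3 distinct
  SupplierG: 3 distinct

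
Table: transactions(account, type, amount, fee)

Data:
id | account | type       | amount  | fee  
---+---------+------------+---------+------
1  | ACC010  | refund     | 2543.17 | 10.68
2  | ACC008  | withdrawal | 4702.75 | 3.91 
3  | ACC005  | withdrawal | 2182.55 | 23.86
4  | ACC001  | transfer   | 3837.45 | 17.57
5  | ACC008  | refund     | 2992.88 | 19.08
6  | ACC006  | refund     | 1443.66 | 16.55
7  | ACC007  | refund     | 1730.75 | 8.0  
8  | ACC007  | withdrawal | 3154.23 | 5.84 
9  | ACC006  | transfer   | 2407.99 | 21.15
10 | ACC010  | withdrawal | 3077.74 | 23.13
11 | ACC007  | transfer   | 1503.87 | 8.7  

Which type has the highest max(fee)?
SELECT type, MAX(fee) as val
FROM transactions
GROUP BY type
ORDER BY val DESC
LIMIT 1

Result: withdrawal with max(fee) = 23.86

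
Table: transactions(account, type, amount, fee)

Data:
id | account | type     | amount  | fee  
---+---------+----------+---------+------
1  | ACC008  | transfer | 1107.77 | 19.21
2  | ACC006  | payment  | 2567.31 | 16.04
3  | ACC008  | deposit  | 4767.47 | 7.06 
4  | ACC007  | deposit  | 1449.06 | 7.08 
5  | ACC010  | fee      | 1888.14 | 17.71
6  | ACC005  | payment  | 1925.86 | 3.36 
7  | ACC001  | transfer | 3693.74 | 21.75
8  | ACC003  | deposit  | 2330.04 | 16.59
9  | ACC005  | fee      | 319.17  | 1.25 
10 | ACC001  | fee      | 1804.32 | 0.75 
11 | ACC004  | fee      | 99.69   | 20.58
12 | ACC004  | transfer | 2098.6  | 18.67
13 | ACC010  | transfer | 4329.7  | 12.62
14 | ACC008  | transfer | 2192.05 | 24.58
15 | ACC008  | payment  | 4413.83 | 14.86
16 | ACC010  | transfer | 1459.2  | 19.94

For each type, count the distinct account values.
SELECT type, COUNT(DISTINCT account)
FROM transactions
GROUP BY type

Result:
  deposit: 3 distinct
  fee: 4 distinct
  payment: 3 distinct
  transfer: 4 distinct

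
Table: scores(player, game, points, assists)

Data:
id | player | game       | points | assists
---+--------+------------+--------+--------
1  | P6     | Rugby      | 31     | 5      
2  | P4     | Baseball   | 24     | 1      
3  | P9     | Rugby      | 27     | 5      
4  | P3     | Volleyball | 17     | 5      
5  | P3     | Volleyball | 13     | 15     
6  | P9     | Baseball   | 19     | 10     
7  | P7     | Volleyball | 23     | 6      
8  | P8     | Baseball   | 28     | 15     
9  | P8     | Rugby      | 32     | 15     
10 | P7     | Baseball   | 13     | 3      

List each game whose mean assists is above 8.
SELECT game, AVG(assists)
FROM scores
GROUP BY game
HAVING AVG(assists) > 8

Result:
  Rugby: avg=8.33
  Volleyball: avg=8.67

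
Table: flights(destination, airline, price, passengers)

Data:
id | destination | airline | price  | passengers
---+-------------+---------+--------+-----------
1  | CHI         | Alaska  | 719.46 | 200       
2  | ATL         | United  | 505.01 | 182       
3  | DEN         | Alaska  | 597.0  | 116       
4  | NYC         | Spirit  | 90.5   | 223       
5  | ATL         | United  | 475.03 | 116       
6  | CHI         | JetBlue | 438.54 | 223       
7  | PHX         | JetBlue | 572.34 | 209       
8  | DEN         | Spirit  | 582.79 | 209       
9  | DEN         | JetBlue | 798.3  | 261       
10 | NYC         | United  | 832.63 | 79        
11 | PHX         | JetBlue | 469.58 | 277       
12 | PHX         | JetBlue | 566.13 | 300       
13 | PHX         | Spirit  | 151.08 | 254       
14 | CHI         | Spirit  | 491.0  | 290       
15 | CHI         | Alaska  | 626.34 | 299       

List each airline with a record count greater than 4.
SELECT airline, COUNT(*) as cnt
FROM flights
GROUP BY airline
HAVING COUNT(*) > 4

Result:
  JetBlue: 5

Note: HAVING filters groups after aggregation, WHERE filters rows before.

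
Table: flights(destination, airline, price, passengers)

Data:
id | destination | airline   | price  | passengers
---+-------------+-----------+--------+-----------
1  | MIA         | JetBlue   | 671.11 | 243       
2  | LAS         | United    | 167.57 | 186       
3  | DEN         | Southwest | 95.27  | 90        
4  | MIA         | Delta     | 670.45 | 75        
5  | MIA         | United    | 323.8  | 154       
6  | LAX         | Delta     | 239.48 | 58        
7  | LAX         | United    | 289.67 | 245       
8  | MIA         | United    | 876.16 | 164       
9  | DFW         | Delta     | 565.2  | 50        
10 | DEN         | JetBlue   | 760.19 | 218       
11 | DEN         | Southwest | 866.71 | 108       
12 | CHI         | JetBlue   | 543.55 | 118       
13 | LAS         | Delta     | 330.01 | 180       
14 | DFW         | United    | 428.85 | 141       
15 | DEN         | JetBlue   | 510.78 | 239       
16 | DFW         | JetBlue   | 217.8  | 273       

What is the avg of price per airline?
SELECT airline, AVG(price) as result
FROM flights
GROUP BY airline

Result:
  Delta: 451.29
  JetBlue: 540.69
  Southwest: 480.99
  United: 417.21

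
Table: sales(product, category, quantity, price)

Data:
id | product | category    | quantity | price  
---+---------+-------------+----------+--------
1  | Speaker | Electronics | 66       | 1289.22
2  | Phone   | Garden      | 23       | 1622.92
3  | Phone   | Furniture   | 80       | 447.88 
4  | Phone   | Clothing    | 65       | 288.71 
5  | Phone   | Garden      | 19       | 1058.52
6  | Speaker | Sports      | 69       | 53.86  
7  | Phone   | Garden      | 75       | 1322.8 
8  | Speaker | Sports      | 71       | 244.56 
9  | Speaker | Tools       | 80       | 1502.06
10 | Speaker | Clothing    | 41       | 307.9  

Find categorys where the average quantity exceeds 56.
SELECT category, AVG(quantity)
FROM sales
GROUP BY category
HAVING AVG(quantity) > 56

Result:
  Electronics: avg=66.00
  Furniture: avg=80.00
  Sports: avg=70.00
  Tools: avg=80.00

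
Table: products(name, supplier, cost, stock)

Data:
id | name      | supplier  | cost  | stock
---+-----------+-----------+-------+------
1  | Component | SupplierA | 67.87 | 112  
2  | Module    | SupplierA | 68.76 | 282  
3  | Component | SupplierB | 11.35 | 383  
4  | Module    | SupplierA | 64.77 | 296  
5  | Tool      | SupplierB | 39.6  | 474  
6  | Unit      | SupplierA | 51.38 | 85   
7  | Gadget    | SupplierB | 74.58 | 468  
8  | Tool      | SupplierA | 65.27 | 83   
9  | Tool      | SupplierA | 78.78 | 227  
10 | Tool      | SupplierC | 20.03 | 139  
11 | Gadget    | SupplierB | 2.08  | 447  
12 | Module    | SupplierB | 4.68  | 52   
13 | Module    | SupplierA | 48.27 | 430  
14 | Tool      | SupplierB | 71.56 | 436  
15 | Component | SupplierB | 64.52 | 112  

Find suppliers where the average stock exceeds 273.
SELECT supplier, AVG(stock)
FROM products
GROUP BY supplier
HAVING AVG(stock) > 273

Result:
  SupplierB: avg=338.86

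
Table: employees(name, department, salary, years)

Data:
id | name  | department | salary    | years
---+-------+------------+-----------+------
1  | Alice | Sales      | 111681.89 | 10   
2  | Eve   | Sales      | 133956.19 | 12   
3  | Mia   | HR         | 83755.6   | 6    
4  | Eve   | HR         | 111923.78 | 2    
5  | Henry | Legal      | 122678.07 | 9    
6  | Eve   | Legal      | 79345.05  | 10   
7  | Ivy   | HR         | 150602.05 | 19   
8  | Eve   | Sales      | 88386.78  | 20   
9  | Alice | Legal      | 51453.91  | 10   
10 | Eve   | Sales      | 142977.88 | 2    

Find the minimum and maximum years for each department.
SELECT department, MIN(years), MAX(years)
FROM employees
GROUP BY department

Result:
  HR: min=2, max=19
  Legal: min=9, max=10
  Sales: min=2, max=20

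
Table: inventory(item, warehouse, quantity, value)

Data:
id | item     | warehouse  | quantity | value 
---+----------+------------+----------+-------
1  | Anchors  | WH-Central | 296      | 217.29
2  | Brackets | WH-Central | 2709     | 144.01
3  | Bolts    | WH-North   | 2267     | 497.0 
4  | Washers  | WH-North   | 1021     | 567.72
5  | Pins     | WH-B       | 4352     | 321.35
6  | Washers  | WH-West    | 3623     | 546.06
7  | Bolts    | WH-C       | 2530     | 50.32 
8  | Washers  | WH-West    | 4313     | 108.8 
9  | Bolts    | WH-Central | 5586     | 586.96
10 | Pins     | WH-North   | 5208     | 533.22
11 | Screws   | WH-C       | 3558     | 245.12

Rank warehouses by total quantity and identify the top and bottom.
SELECT warehouse, SUM(quantity)
FROM inventory
GROUP BY warehouse
ORDER BY SUM(quantity)

All groups:
  WH-B: 4352
  WH-C: 6088
  WH-West: 7936
  WH-North: 8496
  WH-Central: 8591

Highest: WH-Central (8591)
Lowest: WH-B (4352)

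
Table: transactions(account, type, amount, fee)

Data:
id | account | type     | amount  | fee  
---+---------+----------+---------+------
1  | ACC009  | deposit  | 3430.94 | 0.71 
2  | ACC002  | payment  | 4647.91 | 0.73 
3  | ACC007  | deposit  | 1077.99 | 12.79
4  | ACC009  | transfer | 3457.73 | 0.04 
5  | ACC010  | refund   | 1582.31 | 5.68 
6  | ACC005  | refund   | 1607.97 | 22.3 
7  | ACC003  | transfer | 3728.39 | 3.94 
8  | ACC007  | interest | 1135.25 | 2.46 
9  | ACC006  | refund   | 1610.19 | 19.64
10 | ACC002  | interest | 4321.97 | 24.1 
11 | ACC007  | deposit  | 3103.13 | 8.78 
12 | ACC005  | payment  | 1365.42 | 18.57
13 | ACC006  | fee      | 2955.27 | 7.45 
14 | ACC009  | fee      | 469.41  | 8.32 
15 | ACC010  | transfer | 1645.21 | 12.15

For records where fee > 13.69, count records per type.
SELECT type, COUNT(*)
FROM transactions
WHERE fee > 13.69
GROUP BY type

Note: WHERE filters rows before grouping.

Result:
  interest: 1
  payment: 1
  refund: 2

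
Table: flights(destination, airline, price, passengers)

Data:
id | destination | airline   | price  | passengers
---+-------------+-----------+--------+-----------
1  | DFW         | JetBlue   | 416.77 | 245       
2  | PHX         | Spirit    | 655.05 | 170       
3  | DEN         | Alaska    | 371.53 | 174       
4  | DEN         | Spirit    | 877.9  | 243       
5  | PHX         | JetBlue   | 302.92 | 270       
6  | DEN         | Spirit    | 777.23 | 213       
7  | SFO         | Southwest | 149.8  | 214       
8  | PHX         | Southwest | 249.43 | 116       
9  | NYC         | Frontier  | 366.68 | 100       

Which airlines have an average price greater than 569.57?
SELECT airline, AVG(price)
FROM flights
GROUP BY airline
HAVING AVG(price) > 569.57

Result:
  Spirit: avg=770.06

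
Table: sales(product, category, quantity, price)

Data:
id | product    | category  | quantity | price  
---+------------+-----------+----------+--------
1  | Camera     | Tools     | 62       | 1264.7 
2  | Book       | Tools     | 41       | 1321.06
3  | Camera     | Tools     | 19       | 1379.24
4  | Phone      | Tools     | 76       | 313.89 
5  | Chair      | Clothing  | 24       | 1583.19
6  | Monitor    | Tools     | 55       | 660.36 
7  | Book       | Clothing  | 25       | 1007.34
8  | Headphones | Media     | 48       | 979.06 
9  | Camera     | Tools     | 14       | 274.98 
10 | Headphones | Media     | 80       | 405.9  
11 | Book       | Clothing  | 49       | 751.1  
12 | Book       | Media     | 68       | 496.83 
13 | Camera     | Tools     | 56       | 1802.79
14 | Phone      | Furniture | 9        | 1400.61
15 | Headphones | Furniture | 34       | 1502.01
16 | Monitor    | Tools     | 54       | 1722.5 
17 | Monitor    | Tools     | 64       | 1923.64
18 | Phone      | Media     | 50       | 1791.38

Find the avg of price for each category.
SELECT category, AVG(price) as result
FROM sales
GROUP BY category

Result:
  Clothing: 1113.88
  Furniture: 1451.31
  Media: 918.29
  Tools: 1184.80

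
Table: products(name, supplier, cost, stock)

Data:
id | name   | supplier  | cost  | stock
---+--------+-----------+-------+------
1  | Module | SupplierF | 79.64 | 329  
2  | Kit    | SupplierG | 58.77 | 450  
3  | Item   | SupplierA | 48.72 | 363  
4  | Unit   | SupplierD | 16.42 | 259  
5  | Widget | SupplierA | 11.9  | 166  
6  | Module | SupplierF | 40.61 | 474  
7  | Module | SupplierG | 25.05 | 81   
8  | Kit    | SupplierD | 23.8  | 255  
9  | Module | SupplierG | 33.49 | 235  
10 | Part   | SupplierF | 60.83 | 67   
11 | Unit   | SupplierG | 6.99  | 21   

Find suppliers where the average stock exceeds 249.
SELECT supplier, AVG(stock)
FROM products
GROUP BY supplier
HAVING AVG(stock) > 249

Result:
  SupplierA: avg=264.50
  SupplierD: avg=257.00
  SupplierF: avg=290.00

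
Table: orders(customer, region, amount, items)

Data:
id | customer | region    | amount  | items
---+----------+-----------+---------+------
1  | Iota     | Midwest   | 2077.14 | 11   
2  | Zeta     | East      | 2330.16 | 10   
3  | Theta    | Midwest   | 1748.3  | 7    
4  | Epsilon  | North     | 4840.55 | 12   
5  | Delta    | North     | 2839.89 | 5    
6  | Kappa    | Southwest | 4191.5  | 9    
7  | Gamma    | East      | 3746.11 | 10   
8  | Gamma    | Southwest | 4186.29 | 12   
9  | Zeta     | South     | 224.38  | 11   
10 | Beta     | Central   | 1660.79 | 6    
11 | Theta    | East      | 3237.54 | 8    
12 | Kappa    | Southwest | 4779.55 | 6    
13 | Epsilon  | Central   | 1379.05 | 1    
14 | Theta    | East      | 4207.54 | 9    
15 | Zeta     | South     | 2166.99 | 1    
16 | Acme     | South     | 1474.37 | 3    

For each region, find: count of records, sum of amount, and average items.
SELECT region,
       COUNT(*) as cnt,
       SUM(amount) as total_amount,
       AVG(items) as avg_items
FROM orders
GROUP BY region

Result:
  Central: 2 records, 3039.84 total amount, 3.50 avg items
  East: 4 records, 13521.35 total amount, 9.25 avg items
  Midwest: 2 records, 3825.44 total amount, 9.00 avg items
  North: 2 records, 7680.44 total amount, 8.50 avg items
  South: 3 records, 3865.74 total amount, 5.00 avg items
  Southwest: 3 records, 13157.34 total amount, 9.00 avg items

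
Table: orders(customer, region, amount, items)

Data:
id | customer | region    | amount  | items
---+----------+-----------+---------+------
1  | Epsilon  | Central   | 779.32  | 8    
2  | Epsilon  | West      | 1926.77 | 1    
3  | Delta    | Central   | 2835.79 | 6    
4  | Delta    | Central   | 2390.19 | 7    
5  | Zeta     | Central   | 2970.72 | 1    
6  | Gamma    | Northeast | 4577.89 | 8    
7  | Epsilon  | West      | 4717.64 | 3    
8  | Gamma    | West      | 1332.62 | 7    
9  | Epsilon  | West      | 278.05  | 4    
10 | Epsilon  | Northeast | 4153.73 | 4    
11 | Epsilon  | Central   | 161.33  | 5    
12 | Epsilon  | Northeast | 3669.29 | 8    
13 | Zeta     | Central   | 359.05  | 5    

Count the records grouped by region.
SELECT region, COUNT(*) as count
FROM orders
GROUP BY region

Result:
  Central: 6
  Northeast: 3
  West: 4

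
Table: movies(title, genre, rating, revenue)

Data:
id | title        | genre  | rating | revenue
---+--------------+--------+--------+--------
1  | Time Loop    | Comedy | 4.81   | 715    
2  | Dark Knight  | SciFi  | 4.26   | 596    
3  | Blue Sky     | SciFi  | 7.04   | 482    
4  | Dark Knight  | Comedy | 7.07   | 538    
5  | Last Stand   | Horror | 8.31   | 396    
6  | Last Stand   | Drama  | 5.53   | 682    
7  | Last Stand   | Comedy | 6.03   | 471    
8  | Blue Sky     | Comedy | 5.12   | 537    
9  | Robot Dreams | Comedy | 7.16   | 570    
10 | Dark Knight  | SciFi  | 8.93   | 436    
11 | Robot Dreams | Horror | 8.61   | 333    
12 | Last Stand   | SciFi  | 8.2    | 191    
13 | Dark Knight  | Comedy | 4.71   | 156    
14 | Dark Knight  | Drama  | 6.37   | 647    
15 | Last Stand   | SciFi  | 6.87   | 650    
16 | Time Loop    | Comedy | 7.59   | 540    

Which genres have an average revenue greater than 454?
SELECT genre, AVG(revenue)
FROM movies
GROUP BY genre
HAVING AVG(revenue) > 454

Result:
  Comedy: avg=503.86
  Drama: avg=664.50
  SciFi: avg=471.00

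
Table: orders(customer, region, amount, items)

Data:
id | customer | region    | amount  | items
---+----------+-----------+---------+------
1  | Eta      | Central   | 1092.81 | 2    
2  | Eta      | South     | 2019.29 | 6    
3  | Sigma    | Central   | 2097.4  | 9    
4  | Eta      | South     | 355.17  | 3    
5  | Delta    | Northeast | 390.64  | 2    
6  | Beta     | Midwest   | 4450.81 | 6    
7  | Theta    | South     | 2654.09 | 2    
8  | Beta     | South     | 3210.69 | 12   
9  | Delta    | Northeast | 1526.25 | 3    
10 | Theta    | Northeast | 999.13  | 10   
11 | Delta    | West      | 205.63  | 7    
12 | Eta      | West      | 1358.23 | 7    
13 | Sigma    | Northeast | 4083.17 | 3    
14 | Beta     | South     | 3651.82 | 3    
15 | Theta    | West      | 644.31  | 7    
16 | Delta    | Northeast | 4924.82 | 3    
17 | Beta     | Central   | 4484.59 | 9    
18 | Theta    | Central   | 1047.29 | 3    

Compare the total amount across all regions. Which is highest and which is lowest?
SELECT region, SUM(amount)
FROM orders
GROUP BY region
ORDER BY SUM(amount)

All groups:
  West: 2208.17
  Midwest: 4450.81
  Central: 8722.09
  South: 11891.06
  Northeast: 11924.01

Highest: Northeast (11924.01)
Lowest: West (2208.17)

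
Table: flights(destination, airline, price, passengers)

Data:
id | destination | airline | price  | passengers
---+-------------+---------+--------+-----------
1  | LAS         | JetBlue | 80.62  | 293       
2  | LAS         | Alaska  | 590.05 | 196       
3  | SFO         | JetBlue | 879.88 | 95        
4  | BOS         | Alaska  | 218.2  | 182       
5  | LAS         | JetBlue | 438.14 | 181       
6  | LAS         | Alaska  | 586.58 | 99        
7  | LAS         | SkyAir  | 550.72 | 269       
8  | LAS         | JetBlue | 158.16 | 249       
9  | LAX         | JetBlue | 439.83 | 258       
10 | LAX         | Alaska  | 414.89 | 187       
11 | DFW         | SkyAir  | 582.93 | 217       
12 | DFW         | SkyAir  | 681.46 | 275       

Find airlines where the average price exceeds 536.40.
SELECT airline, AVG(price)
FROM flights
GROUP BY airline
HAVING AVG(price) > 536.40

Result:
  SkyAir: avg=605.04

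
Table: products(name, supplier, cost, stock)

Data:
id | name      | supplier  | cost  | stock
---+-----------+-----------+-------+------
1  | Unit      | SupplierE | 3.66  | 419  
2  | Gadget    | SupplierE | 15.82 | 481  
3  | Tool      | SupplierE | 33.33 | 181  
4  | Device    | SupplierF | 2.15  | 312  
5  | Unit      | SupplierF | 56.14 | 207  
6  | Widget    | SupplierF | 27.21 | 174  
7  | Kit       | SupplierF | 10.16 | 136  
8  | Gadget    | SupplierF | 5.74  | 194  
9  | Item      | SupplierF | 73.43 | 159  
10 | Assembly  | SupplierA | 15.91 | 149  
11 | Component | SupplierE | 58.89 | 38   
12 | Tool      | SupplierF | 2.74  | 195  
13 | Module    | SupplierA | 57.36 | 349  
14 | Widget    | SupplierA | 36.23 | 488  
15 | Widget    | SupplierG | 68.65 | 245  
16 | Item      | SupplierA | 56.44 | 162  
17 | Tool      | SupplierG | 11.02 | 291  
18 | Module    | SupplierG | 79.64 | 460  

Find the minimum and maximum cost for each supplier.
SELECT supplier, MIN(cost), MAX(cost)
FROM products
GROUP BY supplier

Result:
  SupplierA: min=15.91, max=57.36
  SupplierE: min=3.66, max=58.89
  SupplierF: min=2.15, max=73.43
  SupplierG: min=11.02, max=79.64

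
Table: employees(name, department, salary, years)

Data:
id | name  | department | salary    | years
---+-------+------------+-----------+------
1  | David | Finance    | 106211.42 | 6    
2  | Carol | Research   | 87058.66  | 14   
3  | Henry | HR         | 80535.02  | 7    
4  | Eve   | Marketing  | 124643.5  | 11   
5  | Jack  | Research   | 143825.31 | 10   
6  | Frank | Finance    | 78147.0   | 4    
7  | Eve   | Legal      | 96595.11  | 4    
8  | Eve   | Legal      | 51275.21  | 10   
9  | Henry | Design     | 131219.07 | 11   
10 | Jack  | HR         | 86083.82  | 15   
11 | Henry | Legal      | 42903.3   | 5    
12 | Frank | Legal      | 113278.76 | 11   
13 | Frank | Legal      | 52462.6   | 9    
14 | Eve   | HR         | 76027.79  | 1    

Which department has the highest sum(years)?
SELECT department, SUM(years) as val
FROM employees
GROUP BY department
ORDER BY val DESC
LIMIT 1

Result: Legal with sum(years) = 39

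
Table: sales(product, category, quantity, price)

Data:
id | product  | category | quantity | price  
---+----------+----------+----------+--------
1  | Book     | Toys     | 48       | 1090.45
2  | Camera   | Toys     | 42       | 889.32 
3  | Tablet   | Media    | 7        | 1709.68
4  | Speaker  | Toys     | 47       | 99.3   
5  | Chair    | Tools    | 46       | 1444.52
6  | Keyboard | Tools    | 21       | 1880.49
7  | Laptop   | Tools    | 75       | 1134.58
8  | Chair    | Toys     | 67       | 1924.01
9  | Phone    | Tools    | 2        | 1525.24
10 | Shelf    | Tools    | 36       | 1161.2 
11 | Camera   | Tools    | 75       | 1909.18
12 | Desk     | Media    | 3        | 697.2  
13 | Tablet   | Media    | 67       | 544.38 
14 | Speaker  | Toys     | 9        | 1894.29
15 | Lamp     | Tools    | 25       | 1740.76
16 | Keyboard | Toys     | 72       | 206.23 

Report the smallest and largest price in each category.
SELECT category, MIN(price), MAX(price)
FROM sales
GROUP BY category

Result:
  Media: min=544.38, max=1709.68
  Tools: min=1134.58, max=1909.18
  Toys: min=99.30, max=1924.01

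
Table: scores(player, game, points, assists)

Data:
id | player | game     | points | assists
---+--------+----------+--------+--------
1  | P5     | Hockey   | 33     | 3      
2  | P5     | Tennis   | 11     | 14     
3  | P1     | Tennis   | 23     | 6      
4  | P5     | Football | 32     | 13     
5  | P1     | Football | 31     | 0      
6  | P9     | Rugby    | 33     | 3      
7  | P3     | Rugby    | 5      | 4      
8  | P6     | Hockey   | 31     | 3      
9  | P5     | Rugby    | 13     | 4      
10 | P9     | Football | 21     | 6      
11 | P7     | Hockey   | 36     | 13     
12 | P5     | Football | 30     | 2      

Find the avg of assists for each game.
SELECT game, AVG(assists) as result
FROM scores
GROUP BY game

Result:
  Football: 5.25
  Hockey: 6.33
  Rugby: 3.67
  Tennis: 10.00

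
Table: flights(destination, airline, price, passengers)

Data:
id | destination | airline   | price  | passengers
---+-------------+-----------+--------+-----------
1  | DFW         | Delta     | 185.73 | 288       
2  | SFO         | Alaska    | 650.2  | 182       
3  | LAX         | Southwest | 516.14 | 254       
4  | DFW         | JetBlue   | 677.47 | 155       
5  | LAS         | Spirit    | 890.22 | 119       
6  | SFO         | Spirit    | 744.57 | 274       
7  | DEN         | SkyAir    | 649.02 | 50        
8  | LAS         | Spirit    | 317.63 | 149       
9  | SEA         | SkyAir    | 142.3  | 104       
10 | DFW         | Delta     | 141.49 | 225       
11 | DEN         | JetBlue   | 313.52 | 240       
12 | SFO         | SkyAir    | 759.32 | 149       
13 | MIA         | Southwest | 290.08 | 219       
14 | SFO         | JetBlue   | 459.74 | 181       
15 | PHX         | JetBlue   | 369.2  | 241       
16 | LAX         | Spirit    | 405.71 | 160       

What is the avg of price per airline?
SELECT airline, AVG(price) as result
FROM flights
GROUP BY airline

Result:
  Alaska: 650.20
  Delta: 163.61
  JetBlue: 454.98
  SkyAir: 516.88
  Southwest: 403.11
  Spirit: 589.53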